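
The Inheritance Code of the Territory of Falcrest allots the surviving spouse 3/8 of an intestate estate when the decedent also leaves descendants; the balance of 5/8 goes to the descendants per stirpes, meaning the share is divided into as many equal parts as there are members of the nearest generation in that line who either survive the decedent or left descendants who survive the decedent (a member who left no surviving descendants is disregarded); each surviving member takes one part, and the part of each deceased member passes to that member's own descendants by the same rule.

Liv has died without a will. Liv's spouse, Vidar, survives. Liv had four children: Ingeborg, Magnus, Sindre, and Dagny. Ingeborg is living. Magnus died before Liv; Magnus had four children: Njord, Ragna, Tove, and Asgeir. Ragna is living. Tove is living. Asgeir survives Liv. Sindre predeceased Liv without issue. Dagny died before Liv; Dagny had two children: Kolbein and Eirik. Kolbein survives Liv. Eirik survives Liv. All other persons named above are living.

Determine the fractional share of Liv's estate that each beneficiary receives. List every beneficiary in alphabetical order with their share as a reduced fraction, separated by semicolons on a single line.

Vidar, as surviving spouse, takes 3/8.
The remaining 5/8 passes to Liv's descendants per stirpes.
Sindre left no surviving issue, so that branch lapses and is disregarded.
The 5/8 is divided into 3 equal shares of 5/24 among Ingeborg, Magnus, Dagny.
Ingeborg is living and takes 5/24.
Magnus predeceased; the 5/24 allotted to Magnus's branch passes to Magnus's issue by representation.
The 5/24 is divided into 4 equal shares of 5/96 among Njord, Ragna, Tove, Asgeir.
Njord is living and takes 5/96.
Ragna is living and takes 5/96.
Tove is living and takes 5/96.
Asgeir is living and takes 5/96.
Dagny predeceased; the 5/24 allotted to Dagny's branch passes to Dagny's issue by representation.
The 5/24 is divided into 2 equal shares of 5/48 among Kolbein, Eirik.
Kolbein is living and takes 5/48.
Eirik is living and takes 5/48.

Asgeir 5/96; Eirik 5/48; Ingeborg 5/24; Kolbein 5/48; Njord 5/96; Ragna 5/96; Tove 5/96; Vidar 3/8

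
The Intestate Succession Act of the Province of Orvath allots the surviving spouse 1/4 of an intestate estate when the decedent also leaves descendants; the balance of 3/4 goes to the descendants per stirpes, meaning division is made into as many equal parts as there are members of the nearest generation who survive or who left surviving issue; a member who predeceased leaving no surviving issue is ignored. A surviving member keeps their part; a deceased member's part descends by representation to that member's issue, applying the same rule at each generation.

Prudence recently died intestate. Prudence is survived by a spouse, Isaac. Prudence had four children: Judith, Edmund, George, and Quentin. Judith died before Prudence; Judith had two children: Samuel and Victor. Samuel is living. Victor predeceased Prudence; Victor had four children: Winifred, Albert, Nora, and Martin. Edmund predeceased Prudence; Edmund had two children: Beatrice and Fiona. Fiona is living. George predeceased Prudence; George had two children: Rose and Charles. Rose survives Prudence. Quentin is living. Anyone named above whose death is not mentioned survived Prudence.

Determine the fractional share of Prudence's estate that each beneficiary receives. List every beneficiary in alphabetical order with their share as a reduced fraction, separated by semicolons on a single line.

Albert 3/128; Beatrice 3/32; Charles 3/32; Fiona 3/32; Isaac 1/4; Martin 3/128; Nora 3/128; Quentin 3/16; Rose 3/32; Samuel 3/32; Winifred 3/128

Isaac, as surviving spouse, takes 1/4.
The remaining 3/4 passes to Prudence's descendants per stirpes.
The 3/4 is divided into 4 equal shares of 3/16 among Judith, Edmund, George, Quentin.
Judith predeceased; the 3/16 allotted to Judith's branch passes to Judith's issue by representation.
The 3/16 is divided into 2 equal shares of 3/32 among Samuel, Victor.
Samuel is living and takes 3/32.
Victor predeceased; the 3/32 allotted to Victor's branch passes to Victor's issue by representation.
The 3/32 is divided into 4 equal shares of 3/128 among Winifred, Albert, Nora, Martin.
Winifred is living and takes 3/128.
Albert is living and takes 3/128.
Nora is living and takes 3/128.
Martin is living and takes 3/128.
Edmund predeceased; the 3/16 allotted to Edmund's branch passes to Edmund's issue by representation.
The 3/16 is divided into 2 equal shares of 3/32 among Beatrice, Fiona.
Beatrice is living and takes 3/32.
Fiona is living and takes 3/32.
George predeceased; the 3/16 allotted to George's branch passes to George's issue by representation.
The 3/16 is divided into 2 equal shares of 3/32 among Rose, Charles.
Rose is living and takes 3/32.
Charles is living and takes 3/32.
Quentin is living and takes 3/16.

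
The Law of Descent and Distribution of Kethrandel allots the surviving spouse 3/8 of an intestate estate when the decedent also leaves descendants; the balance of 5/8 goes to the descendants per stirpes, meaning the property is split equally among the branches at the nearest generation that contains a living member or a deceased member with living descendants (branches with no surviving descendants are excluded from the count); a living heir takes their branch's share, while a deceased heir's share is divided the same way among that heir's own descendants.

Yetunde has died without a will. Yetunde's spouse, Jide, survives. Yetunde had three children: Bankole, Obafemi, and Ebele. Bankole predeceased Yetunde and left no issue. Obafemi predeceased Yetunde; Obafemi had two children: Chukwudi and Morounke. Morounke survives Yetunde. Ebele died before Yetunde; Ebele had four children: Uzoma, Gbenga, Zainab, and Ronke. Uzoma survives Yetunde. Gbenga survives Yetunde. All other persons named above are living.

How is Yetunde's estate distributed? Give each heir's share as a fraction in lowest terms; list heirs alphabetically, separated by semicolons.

Chukwudi 5/32; Gbenga 5/64; Jide 3/8; Morounke 5/32; Ronke 5/64; Uzoma 5/64; Zainab 5/64

Jide, as surviving spouse, takes 3/8.
The remaining 5/8 passes to Yetunde's descendants per stirpes.
Bankole left no surviving issue, so that branch lapses and is disregarded.
The 5/8 is divided into 2 equal shares of 5/16 among Obafemi, Ebele.
Obafemi predeceased; the 5/16 allotted to Obafemi's branch passes to Obafemi's issue by representation.
The 5/16 is divided into 2 equal shares of 5/32 among Chukwudi, Morounke.
Chukwudi is living and takes 5/32.
Morounke is living and takes 5/32.
Ebele predeceased; the 5/16 allotted to Ebele's branch passes to Ebele's issue by representation.
The 5/16 is divided into 4 equal shares of 5/64 among Uzoma, Gbenga, Zainab, Ronke.
Uzoma is living and takes 5/64.
Gbenga is living and takes 5/64.
Zainab is living and takes 5/64.
Ronke is living and takes 5/64.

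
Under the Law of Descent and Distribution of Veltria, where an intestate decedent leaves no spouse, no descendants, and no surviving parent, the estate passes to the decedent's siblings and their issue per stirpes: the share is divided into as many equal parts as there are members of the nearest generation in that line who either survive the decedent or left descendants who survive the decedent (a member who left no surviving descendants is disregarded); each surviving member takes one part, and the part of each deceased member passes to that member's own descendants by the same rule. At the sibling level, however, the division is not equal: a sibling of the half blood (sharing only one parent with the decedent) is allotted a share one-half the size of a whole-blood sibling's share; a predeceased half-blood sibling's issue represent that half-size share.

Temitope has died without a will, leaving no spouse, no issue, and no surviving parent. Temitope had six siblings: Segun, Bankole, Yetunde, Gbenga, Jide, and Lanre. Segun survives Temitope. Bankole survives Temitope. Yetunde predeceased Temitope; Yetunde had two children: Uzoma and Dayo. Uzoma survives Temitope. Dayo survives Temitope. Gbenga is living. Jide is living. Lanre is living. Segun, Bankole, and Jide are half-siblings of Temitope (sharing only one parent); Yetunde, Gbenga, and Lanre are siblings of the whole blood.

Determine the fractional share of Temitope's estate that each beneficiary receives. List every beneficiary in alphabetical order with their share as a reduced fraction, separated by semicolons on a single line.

Bankole 1/9; Dayo 1/9; Gbenga 2/9; Jide 1/9; Lanre 2/9; Segun 1/9; Uzoma 1/9

No spouse, descendants, or parent survives, so the estate passes to Temitope's siblings per stirpes.
Half-blood siblings count for one-half the weight of whole-blood siblings at the initial division.
Dividing 1 in proportion to weights (total weight 9/2): Segun (weight 1/2) → 1/9; Bankole (weight 1/2) → 1/9; Yetunde (weight 1) → 2/9; Gbenga (weight 1) → 2/9; Jide (weight 1/2) → 1/9; Lanre (weight 1) → 2/9.
Segun is living and takes 1/9.
Bankole is living and takes 1/9.
Yetunde predeceased; the 2/9 allotted to Yetunde's branch passes to Yetunde's issue by representation.
The 2/9 is divided into 2 equal shares of 1/9 among Uzoma, Dayo.
Uzoma is living and takes 1/9.
Dayo is living and takes 1/9.
Gbenga is living and takes 2/9.
Jide is living and takes 1/9.
Lanre is living and takes 2/9.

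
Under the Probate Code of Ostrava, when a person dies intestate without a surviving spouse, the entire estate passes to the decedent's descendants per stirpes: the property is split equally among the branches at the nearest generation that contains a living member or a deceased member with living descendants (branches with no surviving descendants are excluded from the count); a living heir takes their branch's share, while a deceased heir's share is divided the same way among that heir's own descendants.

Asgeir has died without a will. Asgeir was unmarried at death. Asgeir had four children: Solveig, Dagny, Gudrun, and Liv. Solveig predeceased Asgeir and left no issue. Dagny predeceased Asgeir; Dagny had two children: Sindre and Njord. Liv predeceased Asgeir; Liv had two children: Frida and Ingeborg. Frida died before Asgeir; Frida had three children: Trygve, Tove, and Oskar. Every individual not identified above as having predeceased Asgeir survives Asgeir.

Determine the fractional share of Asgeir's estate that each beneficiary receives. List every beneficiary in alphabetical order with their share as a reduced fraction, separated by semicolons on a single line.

There is no surviving spouse, so the entire estate passes to Asgeir's descendants per stirpes.
Solveig left no surviving issue, so that branch lapses and is disregarded.
The estate is divided into 3 equal shares of 1/3 among Dagny, Gudrun, Liv.
Dagny predeceased; the 1/3 allotted to Dagny's branch passes to Dagny's issue by representation.
The 1/3 is divided into 2 equal shares of 1/6 among Sindre, Njord.
Sindre is living and takes 1/6.
Njord is living and takes 1/6.
Gudrun is living and takes 1/3.
Liv predeceased; the 1/3 allotted to Liv's branch passes to Liv's issue by representation.
The 1/3 is divided into 2 equal shares of 1/6 among Frida, Ingeborg.
Frida predeceased; the 1/6 allotted to Frida's branch passes to Frida's issue by representation.
The 1/6 is divided into 3 equal shares of 1/18 among Trygve, Tove, Oskar.
Trygve is living and takes 1/18.
Tove is living and takes 1/18.
Oskar is living and takes 1/18.
Ingeborg is living and takes 1/6.

Gudrun 1/3; Ingeborg 1/6; Njord 1/6; Oskar 1/18; Sindre 1/6; Tove 1/18; Trygve 1/18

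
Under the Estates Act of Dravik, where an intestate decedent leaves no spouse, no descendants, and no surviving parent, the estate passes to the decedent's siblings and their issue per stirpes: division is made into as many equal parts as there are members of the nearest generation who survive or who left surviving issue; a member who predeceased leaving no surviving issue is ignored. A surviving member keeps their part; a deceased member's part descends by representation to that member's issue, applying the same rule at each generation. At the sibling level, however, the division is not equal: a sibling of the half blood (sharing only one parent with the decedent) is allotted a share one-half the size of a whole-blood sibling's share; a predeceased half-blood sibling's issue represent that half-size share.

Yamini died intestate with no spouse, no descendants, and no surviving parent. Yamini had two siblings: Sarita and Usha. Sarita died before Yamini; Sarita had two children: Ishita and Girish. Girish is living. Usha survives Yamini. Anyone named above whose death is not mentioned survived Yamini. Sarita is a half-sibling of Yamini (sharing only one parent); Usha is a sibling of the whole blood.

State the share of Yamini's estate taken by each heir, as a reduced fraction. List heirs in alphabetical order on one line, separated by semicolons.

No spouse, descendants, or parent survives, so the estate passes to Yamini's siblings per stirpes.
Half-blood siblings count for one-half the weight of whole-blood siblings at the initial division.
Dividing 1 in proportion to weights (total weight 3/2): Sarita (weight 1/2) → 1/3; Usha (weight 1) → 2/3.
Sarita predeceased; the 1/3 allotted to Sarita's branch passes to Sarita's issue by representation.
The 1/3 is divided into 2 equal shares of 1/6 among Ishita, Girish.
Ishita is living and takes 1/6.
Girish is living and takes 1/6.
Usha is living and takes 2/3.

Girish 1/6; Ishita 1/6; Usha 2/3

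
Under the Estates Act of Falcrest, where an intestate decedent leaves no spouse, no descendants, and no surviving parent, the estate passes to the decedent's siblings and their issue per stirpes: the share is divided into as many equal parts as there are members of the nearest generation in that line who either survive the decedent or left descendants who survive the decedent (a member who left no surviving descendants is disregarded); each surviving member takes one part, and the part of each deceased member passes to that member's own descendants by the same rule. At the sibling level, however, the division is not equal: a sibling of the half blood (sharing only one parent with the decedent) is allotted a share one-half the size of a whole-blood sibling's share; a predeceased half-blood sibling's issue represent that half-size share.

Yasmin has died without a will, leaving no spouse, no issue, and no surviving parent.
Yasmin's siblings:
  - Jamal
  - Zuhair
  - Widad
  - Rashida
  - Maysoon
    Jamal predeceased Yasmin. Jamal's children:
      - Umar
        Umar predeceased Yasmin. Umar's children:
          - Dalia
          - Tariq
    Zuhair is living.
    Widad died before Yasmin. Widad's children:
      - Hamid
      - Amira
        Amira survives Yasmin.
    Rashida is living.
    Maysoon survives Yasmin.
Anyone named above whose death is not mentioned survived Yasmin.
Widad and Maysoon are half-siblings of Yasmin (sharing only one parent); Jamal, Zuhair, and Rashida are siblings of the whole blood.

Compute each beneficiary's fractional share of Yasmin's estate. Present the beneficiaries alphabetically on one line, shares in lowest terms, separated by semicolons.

Amira 1/16; Dalia 1/8; Hamid 1/16; Maysoon 1/8; Rashida 1/4; Tariq 1/8; Zuhair 1/4

No spouse, descendants, or parent survives, so the estate passes to Yasmin's siblings per stirpes.
Half-blood siblings count for one-half the weight of whole-blood siblings at the initial division.
Dividing 1 in proportion to weights (total weight 4): Jamal (weight 1) → 1/4; Zuhair (weight 1) → 1/4; Widad (weight 1/2) → 1/8; Rashida (weight 1) → 1/4; Maysoon (weight 1/2) → 1/8.
Jamal predeceased; the 1/4 allotted to Jamal's branch passes to Jamal's issue by representation.
Umar's line is the sole branch at this level, so the full 1/4 passes to Umar's issue by representation.
The 1/4 is divided into 2 equal shares of 1/8 among Dalia, Tariq.
Dalia is living and takes 1/8.
Tariq is living and takes 1/8.
Zuhair is living and takes 1/4.
Widad predeceased; the 1/8 allotted to Widad's branch passes to Widad's issue by representation.
The 1/8 is divided into 2 equal shares of 1/16 among Hamid, Amira.
Hamid is living and takes 1/16.
Amira is living and takes 1/16.
Rashida is living and takes 1/4.
Maysoon is living and takes 1/8.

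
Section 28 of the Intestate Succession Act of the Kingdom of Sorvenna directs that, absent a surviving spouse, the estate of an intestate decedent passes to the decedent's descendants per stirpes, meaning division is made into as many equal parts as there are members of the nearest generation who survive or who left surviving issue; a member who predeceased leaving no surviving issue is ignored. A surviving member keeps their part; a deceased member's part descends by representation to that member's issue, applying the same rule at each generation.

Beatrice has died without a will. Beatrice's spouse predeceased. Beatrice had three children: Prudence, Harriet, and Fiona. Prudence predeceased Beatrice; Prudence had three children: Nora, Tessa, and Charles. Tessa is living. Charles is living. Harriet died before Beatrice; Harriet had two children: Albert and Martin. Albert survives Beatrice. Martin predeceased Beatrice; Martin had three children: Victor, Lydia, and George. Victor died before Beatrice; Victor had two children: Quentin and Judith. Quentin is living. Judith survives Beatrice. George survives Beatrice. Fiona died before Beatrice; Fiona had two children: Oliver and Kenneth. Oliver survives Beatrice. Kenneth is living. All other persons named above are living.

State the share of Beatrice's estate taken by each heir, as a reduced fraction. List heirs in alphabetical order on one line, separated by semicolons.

Albert 1/6; Charles 1/9; George 1/18; Judith 1/36; Kenneth 1/6; Lydia 1/18; Nora 1/9; Oliver 1/6; Quentin 1/36; Tessa 1/9

There is no surviving spouse, so the entire estate passes to Beatrice's descendants per stirpes.
The estate is divided into 3 equal shares of 1/3 among Prudence, Harriet, Fiona.
Prudence predeceased; the 1/3 allotted to Prudence's branch passes to Prudence's issue by representation.
The 1/3 is divided into 3 equal shares of 1/9 among Nora, Tessa, Charles.
Nora is living and takes 1/9.
Tessa is living and takes 1/9.
Charles is living and takes 1/9.
Harriet predeceased; the 1/3 allotted to Harriet's branch passes to Harriet's issue by representation.
The 1/3 is divided into 2 equal shares of 1/6 among Albert, Martin.
Albert is living and takes 1/6.
Martin predeceased; the 1/6 allotted to Martin's branch passes to Martin's issue by representation.
The 1/6 is divided into 3 equal shares of 1/18 among Victor, Lydia, George.
Victor predeceased; the 1/18 allotted to Victor's branch passes to Victor's issue by representation.
The 1/18 is divided into 2 equal shares of 1/36 among Quentin, Judith.
Quentin is living and takes 1/36.
Judith is living and takes 1/36.
Lydia is living and takes 1/18.
George is living and takes 1/18.
Fiona predeceased; the 1/3 allotted to Fiona's branch passes to Fiona's issue by representation.
The 1/3 is divided into 2 equal shares of 1/6 among Oliver, Kenneth.
Oliver is living and takes 1/6.
Kenneth is living and takes 1/6.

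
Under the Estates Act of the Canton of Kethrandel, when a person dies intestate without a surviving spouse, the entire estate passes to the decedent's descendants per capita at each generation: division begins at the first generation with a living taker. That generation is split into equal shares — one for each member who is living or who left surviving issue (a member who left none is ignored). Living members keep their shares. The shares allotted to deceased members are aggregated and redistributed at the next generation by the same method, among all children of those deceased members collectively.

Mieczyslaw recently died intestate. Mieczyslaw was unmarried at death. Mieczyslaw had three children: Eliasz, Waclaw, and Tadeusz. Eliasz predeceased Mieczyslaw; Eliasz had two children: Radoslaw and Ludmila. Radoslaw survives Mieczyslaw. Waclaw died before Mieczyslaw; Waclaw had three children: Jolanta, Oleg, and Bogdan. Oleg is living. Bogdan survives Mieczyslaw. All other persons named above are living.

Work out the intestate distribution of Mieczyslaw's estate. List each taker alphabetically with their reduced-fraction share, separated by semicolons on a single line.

There is no surviving spouse, so the entire estate passes to Mieczyslaw's descendants per capita at each generation.
At generation 1 (Eliasz, Waclaw, Tadeusz) there are 3 shares of (1)/3 = 1/3 each.
Living: Tadeusz — each takes 1/3.
Deceased: Eliasz and Waclaw. Their combined 2/3 is pooled and carried to generation 2.
At generation 2 (Radoslaw, Ludmila, Jolanta, Oleg, Bogdan) there are 5 shares of (2/3)/5 = 2/15 each.
Living: Radoslaw, Ludmila, Jolanta, Oleg, and Bogdan — each takes 2/15.

Bogdan 2/15; Jolanta 2/15; Ludmila 2/15; Oleg 2/15; Radoslaw 2/15; Tadeusz 1/3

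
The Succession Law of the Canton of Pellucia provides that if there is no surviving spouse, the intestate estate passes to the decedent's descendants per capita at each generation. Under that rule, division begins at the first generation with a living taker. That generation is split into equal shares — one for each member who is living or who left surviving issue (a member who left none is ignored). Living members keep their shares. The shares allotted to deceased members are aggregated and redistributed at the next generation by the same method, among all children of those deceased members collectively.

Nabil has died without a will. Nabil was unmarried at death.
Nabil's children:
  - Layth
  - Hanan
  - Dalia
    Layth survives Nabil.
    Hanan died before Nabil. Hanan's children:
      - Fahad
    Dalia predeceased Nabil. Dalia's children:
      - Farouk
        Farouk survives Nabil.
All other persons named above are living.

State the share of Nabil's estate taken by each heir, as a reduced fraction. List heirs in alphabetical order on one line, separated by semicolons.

There is no surviving spouse, so the entire estate passes to Nabil's descendants per capita at each generation.
At generation 1 (Layth, Hanan, Dalia) there are 3 shares of (1)/3 = 1/3 each.
Living: Layth — each takes 1/3.
Deceased: Hanan and Dalia. Their combined 2/3 is pooled and carried to generation 2.
At generation 2 (Fahad, Farouk) there are 2 shares of (2/3)/2 = 1/3 each.
Living: Fahad and Farouk — each takes 1/3.

Fahad 1/3; Farouk 1/3; Layth 1/3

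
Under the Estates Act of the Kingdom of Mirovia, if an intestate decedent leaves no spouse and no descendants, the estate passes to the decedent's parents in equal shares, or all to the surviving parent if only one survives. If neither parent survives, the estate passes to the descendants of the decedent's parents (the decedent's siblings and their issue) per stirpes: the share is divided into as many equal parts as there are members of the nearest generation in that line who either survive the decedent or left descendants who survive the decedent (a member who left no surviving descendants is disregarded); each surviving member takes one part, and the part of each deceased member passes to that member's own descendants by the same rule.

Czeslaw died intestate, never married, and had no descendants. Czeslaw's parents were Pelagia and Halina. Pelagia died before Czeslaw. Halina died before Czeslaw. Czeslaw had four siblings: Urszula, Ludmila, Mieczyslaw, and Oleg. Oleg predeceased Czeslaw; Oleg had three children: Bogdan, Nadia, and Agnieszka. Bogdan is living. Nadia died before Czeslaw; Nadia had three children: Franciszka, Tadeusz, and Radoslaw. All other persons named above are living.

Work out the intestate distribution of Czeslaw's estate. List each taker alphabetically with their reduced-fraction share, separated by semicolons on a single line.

Agnieszka 1/12; Bogdan 1/12; Franciszka 1/36; Ludmila 1/4; Mieczyslaw 1/4; Radoslaw 1/36; Tadeusz 1/36; Urszula 1/4

Neither parent survives and there are no descendants, so the estate passes to Czeslaw's siblings and their issue per stirpes.
The estate is divided into 4 equal shares of 1/4 among Urszula, Ludmila, Mieczyslaw, Oleg.
Urszula is living and takes 1/4.
Ludmila is living and takes 1/4.
Mieczyslaw is living and takes 1/4.
Oleg predeceased; the 1/4 allotted to Oleg's branch passes to Oleg's issue by representation.
The 1/4 is divided into 3 equal shares of 1/12 among Bogdan, Nadia, Agnieszka.
Bogdan is living and takes 1/12.
Nadia predeceased; the 1/12 allotted to Nadia's branch passes to Nadia's issue by representation.
The 1/12 is divided into 3 equal shares of 1/36 among Franciszka, Tadeusz, Radoslaw.
Franciszka is living and takes 1/36.
Tadeusz is living and takes 1/36.
Radoslaw is living and takes 1/36.
Agnieszka is living and takes 1/12.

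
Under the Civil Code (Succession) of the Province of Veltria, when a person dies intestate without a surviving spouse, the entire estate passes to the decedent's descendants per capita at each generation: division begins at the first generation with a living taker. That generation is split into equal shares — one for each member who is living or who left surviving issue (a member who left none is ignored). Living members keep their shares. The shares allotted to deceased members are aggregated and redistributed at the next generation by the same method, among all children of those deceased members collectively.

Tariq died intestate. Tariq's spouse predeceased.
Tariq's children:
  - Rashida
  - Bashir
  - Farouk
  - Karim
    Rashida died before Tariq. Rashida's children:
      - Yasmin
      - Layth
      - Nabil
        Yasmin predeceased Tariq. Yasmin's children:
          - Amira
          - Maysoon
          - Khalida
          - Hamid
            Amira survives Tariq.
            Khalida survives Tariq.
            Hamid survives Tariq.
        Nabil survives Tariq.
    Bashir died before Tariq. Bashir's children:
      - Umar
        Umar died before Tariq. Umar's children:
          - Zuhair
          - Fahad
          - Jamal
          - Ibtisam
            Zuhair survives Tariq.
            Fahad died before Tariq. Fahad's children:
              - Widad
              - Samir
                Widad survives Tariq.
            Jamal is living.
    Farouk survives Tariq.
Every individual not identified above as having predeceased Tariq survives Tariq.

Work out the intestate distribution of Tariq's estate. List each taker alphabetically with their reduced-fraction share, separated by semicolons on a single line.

Amira 1/32; Farouk 1/4; Hamid 1/32; Ibtisam 1/32; Jamal 1/32; Karim 1/4; Khalida 1/32; Layth 1/8; Maysoon 1/32; Nabil 1/8; Samir 1/64; Widad 1/64; Zuhair 1/32

There is no surviving spouse, so the entire estate passes to Tariq's descendants per capita at each generation.
At generation 1 (Rashida, Bashir, Farouk, Karim) there are 4 shares of (1)/4 = 1/4 each.
Living: Farouk and Karim — each takes 1/4.
Deceased: Rashida and Bashir. Their combined 1/2 is pooled and carried to generation 2.
At generation 2 (Yasmin, Layth, Nabil, Umar) there are 4 shares of (1/2)/4 = 1/8 each.
Living: Layth and Nabil — each takes 1/8.
Deceased: Yasmin and Umar. Their combined 1/4 is pooled and carried to generation 3.
At generation 3 (Amira, Maysoon, Khalida, Hamid, Zuhair, Fahad, Jamal, Ibtisam) there are 8 shares of (1/4)/8 = 1/32 each.
Living: Amira, Maysoon, Khalida, Hamid, Zuhair, Jamal, and Ibtisam — each takes 1/32.
Deceased: Fahad. That 1/32 share is carried to generation 4.
At generation 4 (Widad, Samir) there are 2 shares of (1/32)/2 = 1/64 each.
Living: Widad and Samir — each takes 1/64.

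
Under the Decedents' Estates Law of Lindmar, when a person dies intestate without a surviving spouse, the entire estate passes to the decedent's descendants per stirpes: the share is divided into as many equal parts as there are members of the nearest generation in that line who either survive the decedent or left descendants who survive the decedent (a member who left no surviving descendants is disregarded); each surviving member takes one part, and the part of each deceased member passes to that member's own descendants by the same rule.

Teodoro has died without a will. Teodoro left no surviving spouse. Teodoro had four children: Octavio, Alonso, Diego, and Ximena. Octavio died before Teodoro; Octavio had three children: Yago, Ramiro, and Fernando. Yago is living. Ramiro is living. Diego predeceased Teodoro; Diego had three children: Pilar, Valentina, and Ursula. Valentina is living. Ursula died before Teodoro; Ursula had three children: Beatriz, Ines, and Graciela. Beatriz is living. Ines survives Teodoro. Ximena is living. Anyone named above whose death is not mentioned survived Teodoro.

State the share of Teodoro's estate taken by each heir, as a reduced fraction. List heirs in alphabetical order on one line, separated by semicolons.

Alonso 1/4; Beatriz 1/36; Fernando 1/12; Graciela 1/36; Ines 1/36; Pilar 1/12; Ramiro 1/12; Valentina 1/12; Ximena 1/4; Yago 1/12

There is no surviving spouse, so the entire estate passes to Teodoro's descendants per stirpes.
The estate is divided into 4 equal shares of 1/4 among Octavio, Alonso, Diego, Ximena.
Octavio predeceased; the 1/4 allotted to Octavio's branch passes to Octavio's issue by representation.
The 1/4 is divided into 3 equal shares of 1/12 among Yago, Ramiro, Fernando.
Yago is living and takes 1/12.
Ramiro is living and takes 1/12.
Fernando is living and takes 1/12.
Alonso is living and takes 1/4.
Diego predeceased; the 1/4 allotted to Diego's branch passes to Diego's issue by representation.
The 1/4 is divided into 3 equal shares of 1/12 among Pilar, Valentina, Ursula.
Pilar is living and takes 1/12.
Valentina is living and takes 1/12.
Ursula predeceased; the 1/12 allotted to Ursula's branch passes to Ursula's issue by representation.
The 1/12 is divided into 3 equal shares of 1/36 among Beatriz, Ines, Graciela.
Beatriz is living and takes 1/36.
Ines is living and takes 1/36.
Graciela is living and takes 1/36.
Ximena is living and takes 1/4.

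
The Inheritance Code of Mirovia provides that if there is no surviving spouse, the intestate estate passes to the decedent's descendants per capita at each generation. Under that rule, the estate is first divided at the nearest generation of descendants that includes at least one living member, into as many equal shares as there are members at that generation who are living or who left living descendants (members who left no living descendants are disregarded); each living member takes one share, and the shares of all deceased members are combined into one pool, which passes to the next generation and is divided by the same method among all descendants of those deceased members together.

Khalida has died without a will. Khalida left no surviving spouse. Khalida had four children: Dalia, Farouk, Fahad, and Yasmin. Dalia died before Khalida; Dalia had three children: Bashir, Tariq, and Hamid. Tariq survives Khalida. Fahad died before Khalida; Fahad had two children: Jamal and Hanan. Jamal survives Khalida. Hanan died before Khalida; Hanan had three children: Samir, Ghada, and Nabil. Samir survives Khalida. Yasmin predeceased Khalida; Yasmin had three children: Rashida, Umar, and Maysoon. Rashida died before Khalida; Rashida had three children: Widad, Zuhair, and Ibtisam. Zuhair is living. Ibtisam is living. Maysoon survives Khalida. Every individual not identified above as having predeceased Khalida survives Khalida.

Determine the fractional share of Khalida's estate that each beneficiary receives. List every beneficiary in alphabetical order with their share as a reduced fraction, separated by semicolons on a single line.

Bashir 3/32; Farouk 1/4; Ghada 1/32; Hamid 3/32; Ibtisam 1/32; Jamal 3/32; Maysoon 3/32; Nabil 1/32; Samir 1/32; Tariq 3/32; Umar 3/32; Widad 1/32; Zuhair 1/32

There is no surviving spouse, so the entire estate passes to Khalida's descendants per capita at each generation.
At generation 1 (Dalia, Farouk, Fahad, Yasmin) there are 4 shares of (1)/4 = 1/4 each.
Living: Farouk — each takes 1/4.
Deceased: Dalia, Fahad, and Yasmin. Their combined 3/4 is pooled and carried to generation 2.
At generation 2 (Bashir, Tariq, Hamid, Jamal, Hanan, Rashida, Umar, Maysoon) there are 8 shares of (3/4)/8 = 3/32 each.
Living: Bashir, Tariq, Hamid, Jamal, Umar, and Maysoon — each takes 3/32.
Deceased: Hanan and Rashida. Their combined 3/16 is pooled and carried to generation 3.
At generation 3 (Samir, Ghada, Nabil, Widad, Zuhair, Ibtisam) there are 6 shares of (3/16)/6 = 1/32 each.
Living: Samir, Ghada, Nabil, Widad, Zuhair, and Ibtisam — each takes 1/32.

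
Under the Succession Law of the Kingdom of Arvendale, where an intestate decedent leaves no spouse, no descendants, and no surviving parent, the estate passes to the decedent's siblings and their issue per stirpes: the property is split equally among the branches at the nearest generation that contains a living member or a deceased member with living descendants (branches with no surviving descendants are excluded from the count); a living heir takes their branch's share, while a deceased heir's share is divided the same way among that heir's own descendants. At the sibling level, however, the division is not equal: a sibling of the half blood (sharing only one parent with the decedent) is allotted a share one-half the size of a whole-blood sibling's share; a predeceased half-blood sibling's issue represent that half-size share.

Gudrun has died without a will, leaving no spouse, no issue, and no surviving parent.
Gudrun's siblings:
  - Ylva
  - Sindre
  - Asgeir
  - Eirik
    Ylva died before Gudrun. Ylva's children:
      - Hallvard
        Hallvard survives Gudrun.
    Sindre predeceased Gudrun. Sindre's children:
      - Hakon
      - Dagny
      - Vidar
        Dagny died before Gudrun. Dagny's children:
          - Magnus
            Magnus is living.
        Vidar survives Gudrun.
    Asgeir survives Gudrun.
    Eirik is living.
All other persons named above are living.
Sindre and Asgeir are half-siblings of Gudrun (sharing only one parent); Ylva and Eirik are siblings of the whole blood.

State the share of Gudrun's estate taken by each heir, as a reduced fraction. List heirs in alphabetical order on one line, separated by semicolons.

Asgeir 1/6; Eirik 1/3; Hakon 1/18; Hallvard 1/3; Magnus 1/18; Vidar 1/18

No spouse, descendants, or parent survives, so the estate passes to Gudrun's siblings per stirpes.
Half-blood siblings count for one-half the weight of whole-blood siblings at the initial division.
Dividing 1 in proportion to weights (total weight 3): Ylva (weight 1) → 1/3; Sindre (weight 1/2) → 1/6; Asgeir (weight 1/2) → 1/6; Eirik (weight 1) → 1/3.
Ylva predeceased; the 1/3 allotted to Ylva's branch passes to Ylva's issue by representation.
Hallvard is the sole taker at this level and receives the full 1/3.
Sindre predeceased; the 1/6 allotted to Sindre's branch passes to Sindre's issue by representation.
The 1/6 is divided into 3 equal shares of 1/18 among Hakon, Dagny, Vidar.
Hakon is living and takes 1/18.
Dagny predeceased; the 1/18 allotted to Dagny's branch passes to Dagny's issue by representation.
Magnus is the sole taker at this level and receives the full 1/18.
Vidar is living and takes 1/18.
Asgeir is living and takes 1/6.
Eirik is living and takes 1/3.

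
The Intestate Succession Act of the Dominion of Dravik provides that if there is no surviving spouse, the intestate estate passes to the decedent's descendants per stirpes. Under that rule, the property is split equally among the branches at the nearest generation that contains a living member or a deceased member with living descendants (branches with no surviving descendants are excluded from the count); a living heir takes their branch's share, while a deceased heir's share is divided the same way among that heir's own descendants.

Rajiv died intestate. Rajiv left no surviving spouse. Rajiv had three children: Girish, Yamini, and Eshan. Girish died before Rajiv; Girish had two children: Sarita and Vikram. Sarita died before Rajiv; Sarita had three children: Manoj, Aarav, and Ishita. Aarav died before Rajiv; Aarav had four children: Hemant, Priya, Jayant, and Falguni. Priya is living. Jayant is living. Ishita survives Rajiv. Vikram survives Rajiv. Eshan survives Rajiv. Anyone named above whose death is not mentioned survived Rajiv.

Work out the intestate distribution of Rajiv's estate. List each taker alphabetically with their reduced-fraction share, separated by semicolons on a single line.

Eshan 1/3; Falguni 1/72; Hemant 1/72; Ishita 1/18; Jayant 1/72; Manoj 1/18; Priya 1/72; Vikram 1/6; Yamini 1/3

There is no surviving spouse, so the entire estate passes to Rajiv's descendants per stirpes.
The estate is divided into 3 equal shares of 1/3 among Girish, Yamini, Eshan.
Girish predeceased; the 1/3 allotted to Girish's branch passes to Girish's issue by representation.
The 1/3 is divided into 2 equal shares of 1/6 among Sarita, Vikram.
Sarita predeceased; the 1/6 allotted to Sarita's branch passes to Sarita's issue by representation.
The 1/6 is divided into 3 equal shares of 1/18 among Manoj, Aarav, Ishita.
Manoj is living and takes 1/18.
Aarav predeceased; the 1/18 allotted to Aarav's branch passes to Aarav's issue by representation.
The 1/18 is divided into 4 equal shares of 1/72 among Hemant, Priya, Jayant, Falguni.
Hemant is living and takes 1/72.
Priya is living and takes 1/72.
Jayant is living and takes 1/72.
Falguni is living and takes 1/72.
Ishita is living and takes 1/18.
Vikram is living and takes 1/6.
Yamini is living and takes 1/3.
Eshan is living and takes 1/3.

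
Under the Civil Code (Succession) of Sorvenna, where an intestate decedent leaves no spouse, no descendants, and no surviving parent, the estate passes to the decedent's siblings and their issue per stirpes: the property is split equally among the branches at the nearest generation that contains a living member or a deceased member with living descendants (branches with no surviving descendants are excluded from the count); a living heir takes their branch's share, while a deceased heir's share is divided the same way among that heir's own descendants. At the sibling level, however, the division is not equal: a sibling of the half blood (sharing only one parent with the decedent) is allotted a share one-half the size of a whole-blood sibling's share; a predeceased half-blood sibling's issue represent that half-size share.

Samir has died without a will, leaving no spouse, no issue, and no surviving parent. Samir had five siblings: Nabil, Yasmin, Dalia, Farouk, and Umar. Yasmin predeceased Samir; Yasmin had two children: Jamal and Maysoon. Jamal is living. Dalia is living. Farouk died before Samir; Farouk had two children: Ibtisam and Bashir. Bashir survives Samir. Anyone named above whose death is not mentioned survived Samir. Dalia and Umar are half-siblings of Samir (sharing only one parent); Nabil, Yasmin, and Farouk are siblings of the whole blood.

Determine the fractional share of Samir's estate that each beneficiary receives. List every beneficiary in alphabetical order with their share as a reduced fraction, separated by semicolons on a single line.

No spouse, descendants, or parent survives, so the estate passes to Samir's siblings per stirpes.
Half-blood siblings count for one-half the weight of whole-blood siblings at the initial division.
Dividing 1 in proportion to weights (total weight 4): Nabil (weight 1) → 1/4; Yasmin (weight 1) → 1/4; Dalia (weight 1/2) → 1/8; Farouk (weight 1) → 1/4; Umar (weight 1/2) → 1/8.
Nabil is living and takes 1/4.
Yasmin predeceased; the 1/4 allotted to Yasmin's branch passes to Yasmin's issue by representation.
The 1/4 is divided into 2 equal shares of 1/8 among Jamal, Maysoon.
Jamal is living and takes 1/8.
Maysoon is living and takes 1/8.
Dalia is living and takes 1/8.
Farouk predeceased; the 1/4 allotted to Farouk's branch passes to Farouk's issue by representation.
The 1/4 is divided into 2 equal shares of 1/8 among Ibtisam, Bashir.
Ibtisam is living and takes 1/8.
Bashir is living and takes 1/8.
Umar is living and takes 1/8.

Bashir 1/8; Dalia 1/8; Ibtisam 1/8; Jamal 1/8; Maysoon 1/8; Nabil 1/4; Umar 1/8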